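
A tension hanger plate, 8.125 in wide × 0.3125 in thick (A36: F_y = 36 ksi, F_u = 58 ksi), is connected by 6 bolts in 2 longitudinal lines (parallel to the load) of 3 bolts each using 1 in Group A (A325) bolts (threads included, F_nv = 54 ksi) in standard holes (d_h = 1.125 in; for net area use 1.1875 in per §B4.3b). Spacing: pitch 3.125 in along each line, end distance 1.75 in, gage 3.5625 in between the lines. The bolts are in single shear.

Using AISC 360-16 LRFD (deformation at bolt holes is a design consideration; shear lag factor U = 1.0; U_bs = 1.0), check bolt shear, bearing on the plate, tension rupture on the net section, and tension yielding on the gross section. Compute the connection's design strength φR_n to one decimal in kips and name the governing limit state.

78.2 kips (net-section rupture governs)

Bolt shear: A_b = π(1)²/4 = 0.7854 in². φR_n = 0.75 × 54 × 0.7854 × 6 × 1 = 190.9 kips.
Bearing (0.3125 in plate, F_u = 58 ksi): end bolts L_c = 1.75 − 1.125/2 = 1.1875, R_n = min(1.2×1.1875×0.3125×58, 2.4×1×0.3125×58) = 25.828 kips/bolt; interior L_c = 3.125 − 1.125 = 2, R_n = 43.5 kips/bolt. φR_n = 0.75 × (2×25.828 + 4×43.5) = 169.2 kips.
Tension rupture (net): A_n = (8.125 − 2×1.1875)×0.3125 = 1.7969 in² (U = 1.0, A_e = A_n). φR_n = 0.75 × 58 × 1.7969 = 78.2 kips.
Tension yield (gross): A_g = 8.125×0.3125 = 2.5391 in². φR_n = 0.90 × 36 × 2.5391 = 82.3 kips.
Governing: min(190.9, 169.2, 78.2, 82.3) = 78.2 kips → net-section rupture.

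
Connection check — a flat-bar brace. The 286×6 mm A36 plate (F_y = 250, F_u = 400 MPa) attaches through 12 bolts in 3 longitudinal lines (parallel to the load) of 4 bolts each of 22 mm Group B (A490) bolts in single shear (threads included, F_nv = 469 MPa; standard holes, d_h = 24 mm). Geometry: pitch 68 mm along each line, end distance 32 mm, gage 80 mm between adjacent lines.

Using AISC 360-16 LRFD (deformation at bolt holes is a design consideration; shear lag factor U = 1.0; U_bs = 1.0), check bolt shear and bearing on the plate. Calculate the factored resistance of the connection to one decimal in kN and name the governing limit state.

985.0 kN (bearing governs)

Bolt shear: A_b = π(22)²/4 = 380.13 mm². φR_n = 0.75 × 469 × 380.13 × 12 × 1 = 1604.5 kN.
Bearing (6 mm plate, F_u = 400 MPa): end bolts L_c = 32 − 24/2 = 20, R_n = min(1.2×20×6×400, 2.4×22×6×400) = 57.6 kN/bolt; interior L_c = 68 − 24 = 44, R_n = 126.72 kN/bolt. φR_n = 0.75 × (3×57.6 + 9×126.72) = 985.0 kN.
Governing: min(1604.5, 985.0) = 985.0 kN → bearing.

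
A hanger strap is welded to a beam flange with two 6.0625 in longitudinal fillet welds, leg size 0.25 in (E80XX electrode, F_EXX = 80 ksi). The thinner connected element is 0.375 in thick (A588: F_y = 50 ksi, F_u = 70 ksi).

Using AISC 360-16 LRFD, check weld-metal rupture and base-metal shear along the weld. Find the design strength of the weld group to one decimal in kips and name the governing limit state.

Weld metal: throat = 0.707×0.25 = 0.17675 in, L = 2×6.0625 = 12.125 in. φR_n = 0.75 × 0.6 × 80 × 0.17675 × 12.125 = 77.2 kips.
Base metal shear (0.375 in plate): yield φR_n = 1.0×0.6×50×0.375×12.125 = 136.4 kips; rupture φR_n = 0.75×0.6×70×0.375×12.125 = 143.2 kips; take 136.4 kips (yield).
Governing: min(77.2, 136.4) = 77.2 kips → weld metal.

77.2 kips (weld metal governs)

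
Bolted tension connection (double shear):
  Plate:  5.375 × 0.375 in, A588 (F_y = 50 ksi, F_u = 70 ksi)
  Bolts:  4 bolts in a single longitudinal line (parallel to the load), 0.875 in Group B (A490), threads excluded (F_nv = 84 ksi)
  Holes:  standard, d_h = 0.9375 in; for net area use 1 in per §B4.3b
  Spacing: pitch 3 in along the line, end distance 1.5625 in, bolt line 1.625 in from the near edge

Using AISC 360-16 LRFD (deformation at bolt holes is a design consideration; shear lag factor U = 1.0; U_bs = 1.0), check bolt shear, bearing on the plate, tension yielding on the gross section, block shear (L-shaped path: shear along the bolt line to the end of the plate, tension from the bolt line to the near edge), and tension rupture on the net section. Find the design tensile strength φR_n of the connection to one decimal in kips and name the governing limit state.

Bolt shear: A_b = π(0.875)²/4 = 0.60132 in². φR_n = 0.75 × 84 × 0.60132 × 4 × 2 = 303.1 kips.
Bearing (0.375 in plate, F_u = 70 ksi): end bolts L_c = 1.5625 − 0.9375/2 = 1.09375, R_n = min(1.2×1.09375×0.375×70, 2.4×0.875×0.375×70) = 34.453 kips/bolt; interior L_c = 3 − 0.9375 = 2.0625, R_n = 55.125 kips/bolt. φR_n = 0.75 × (1×34.453 + 3×55.125) = 149.9 kips.
Tension yield (gross): A_g = 5.375×0.375 = 2.0156 in². φR_n = 0.90 × 50 × 2.0156 = 90.7 kips.
Block shear: shear path 1×[1.5625+3×3] = 1×10.5625 in, A_gv = 3.9609, A_nv = 1×(10.5625 − 3.5×1)×0.375 = 2.6484 in²; tension to near edge: (1.625 − 0.5×1)×0.375 = 0.42188 in². R_n = min(0.6×70×2.6484, 0.6×50×3.9609) + 1.0×70×0.42188 = min(111.23, 118.83) + 29.532 = 140.76 kips. φR_n = 0.75 × 140.76 = 105.6 kips.
Tension rupture (net): A_n = (5.375 − 1×1)×0.375 = 1.6406 in² (U = 1.0, A_e = A_n). φR_n = 0.75 × 70 × 1.6406 = 86.1 kips.
Governing: min(303.1, 149.9, 90.7, 105.6, 86.1) = 86.1 kips → net-section rupture.

86.1 kips (net-section rupture governs)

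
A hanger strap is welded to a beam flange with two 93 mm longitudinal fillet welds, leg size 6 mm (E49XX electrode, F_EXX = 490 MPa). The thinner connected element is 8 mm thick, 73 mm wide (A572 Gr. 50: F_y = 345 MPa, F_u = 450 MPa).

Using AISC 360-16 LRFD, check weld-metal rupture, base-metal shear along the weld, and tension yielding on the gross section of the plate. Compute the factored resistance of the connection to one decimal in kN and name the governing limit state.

174.0 kN (weld metal governs)

Weld metal: throat = 0.707×6 = 4.242 mm, L = 2×93 = 186 mm. φR_n = 0.75 × 0.6 × 490 × 4.242 × 186 = 174.0 kN.
Base metal shear (8 mm plate): yield φR_n = 1.0×0.6×345×8×186 = 308.0 kN; rupture φR_n = 0.75×0.6×450×8×186 = 301.3 kN; take 301.3 kN (rupture).
Tension yield (gross): A_g = 73×8 = 584 mm². φR_n = 0.90 × 345 × 584 = 181.3 kN.
Governing: min(174.0, 301.3, 181.3) = 174.0 kN → weld metal.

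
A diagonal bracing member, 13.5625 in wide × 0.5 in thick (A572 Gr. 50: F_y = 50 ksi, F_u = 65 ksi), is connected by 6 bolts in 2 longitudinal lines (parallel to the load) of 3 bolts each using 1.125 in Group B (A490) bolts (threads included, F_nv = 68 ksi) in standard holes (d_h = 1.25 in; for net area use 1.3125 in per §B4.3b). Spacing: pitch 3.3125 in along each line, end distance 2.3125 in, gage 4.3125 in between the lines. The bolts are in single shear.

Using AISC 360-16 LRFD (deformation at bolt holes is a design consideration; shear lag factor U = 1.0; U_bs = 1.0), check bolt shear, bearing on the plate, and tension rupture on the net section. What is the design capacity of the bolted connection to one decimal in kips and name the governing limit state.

Bolt shear: A_b = π(1.125)²/4 = 0.99402 in². φR_n = 0.75 × 68 × 0.99402 × 6 × 1 = 304.2 kips.
Bearing (0.5 in plate, F_u = 65 ksi): end bolts L_c = 2.3125 − 1.25/2 = 1.6875, R_n = min(1.2×1.6875×0.5×65, 2.4×1.125×0.5×65) = 65.813 kips/bolt; interior L_c = 3.3125 − 1.25 = 2.0625, R_n = 80.438 kips/bolt. φR_n = 0.75 × (2×65.813 + 4×80.438) = 340.0 kips.
Tension rupture (net): A_n = (13.5625 − 2×1.3125)×0.5 = 5.4688 in² (U = 1.0, A_e = A_n). φR_n = 0.75 × 65 × 5.4688 = 266.6 kips.
Governing: min(304.2, 340.0, 266.6) = 266.6 kips → net-section rupture.

266.6 kips (net-section rupture governs)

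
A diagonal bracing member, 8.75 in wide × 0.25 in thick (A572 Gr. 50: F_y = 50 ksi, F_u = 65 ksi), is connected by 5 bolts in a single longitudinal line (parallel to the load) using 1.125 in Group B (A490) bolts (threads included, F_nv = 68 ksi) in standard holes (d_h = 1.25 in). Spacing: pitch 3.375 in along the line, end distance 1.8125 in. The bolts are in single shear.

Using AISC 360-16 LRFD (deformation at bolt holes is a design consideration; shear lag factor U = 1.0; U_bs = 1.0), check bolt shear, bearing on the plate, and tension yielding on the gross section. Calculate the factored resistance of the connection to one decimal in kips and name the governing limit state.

98.4 kips (gross-section yield governs)

Bolt shear: A_b = π(1.125)²/4 = 0.99402 in². φR_n = 0.75 × 68 × 0.99402 × 5 × 1 = 253.5 kips.
Bearing (0.25 in plate, F_u = 65 ksi): end bolts L_c = 1.8125 − 1.25/2 = 1.1875, R_n = min(1.2×1.1875×0.25×65, 2.4×1.125×0.25×65) = 23.156 kips/bolt; interior L_c = 3.375 − 1.25 = 2.125, R_n = 41.438 kips/bolt. φR_n = 0.75 × (1×23.156 + 4×41.438) = 141.7 kips.
Tension yield (gross): A_g = 8.75×0.25 = 2.1875 in². φR_n = 0.90 × 50 × 2.1875 = 98.4 kips.
Governing: min(253.5, 141.7, 98.4) = 98.4 kips → gross-section yield.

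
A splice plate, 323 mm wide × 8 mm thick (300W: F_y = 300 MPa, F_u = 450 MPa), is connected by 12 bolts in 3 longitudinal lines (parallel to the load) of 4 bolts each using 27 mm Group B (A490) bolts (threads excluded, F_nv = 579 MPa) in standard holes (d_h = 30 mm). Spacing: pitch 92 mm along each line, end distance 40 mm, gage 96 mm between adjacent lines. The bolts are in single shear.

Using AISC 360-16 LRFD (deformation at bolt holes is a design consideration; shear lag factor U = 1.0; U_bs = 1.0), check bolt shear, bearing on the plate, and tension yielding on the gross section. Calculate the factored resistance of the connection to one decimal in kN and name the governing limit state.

Bolt shear: A_b = π(27)²/4 = 572.56 mm². φR_n = 0.75 × 579 × 572.56 × 12 × 1 = 2983.6 kN.
Bearing (8 mm plate, F_u = 450 MPa): end bolts L_c = 40 − 30/2 = 25, R_n = min(1.2×25×8×450, 2.4×27×8×450) = 108 kN/bolt; interior L_c = 92 − 30 = 62, R_n = 233.28 kN/bolt. φR_n = 0.75 × (3×108 + 9×233.28) = 1817.6 kN.
Tension yield (gross): A_g = 323×8 = 2584 mm². φR_n = 0.90 × 300 × 2584 = 697.7 kN.
Governing: min(2983.6, 1817.6, 697.7) = 697.7 kN → gross-section yield.

697.7 kN (gross-section yield governs)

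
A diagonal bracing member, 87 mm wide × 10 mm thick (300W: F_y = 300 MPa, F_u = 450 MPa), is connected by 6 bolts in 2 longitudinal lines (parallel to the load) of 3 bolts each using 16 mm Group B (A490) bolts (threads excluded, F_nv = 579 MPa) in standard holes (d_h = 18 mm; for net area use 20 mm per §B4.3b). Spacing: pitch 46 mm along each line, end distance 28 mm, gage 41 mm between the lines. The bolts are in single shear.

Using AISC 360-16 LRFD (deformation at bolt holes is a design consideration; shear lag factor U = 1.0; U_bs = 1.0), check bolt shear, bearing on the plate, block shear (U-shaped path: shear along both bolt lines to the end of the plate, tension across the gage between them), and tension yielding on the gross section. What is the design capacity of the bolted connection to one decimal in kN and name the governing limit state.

234.9 kN (gross-section yield governs)

Bolt shear: A_b = π(16)²/4 = 201.06 mm². φR_n = 0.75 × 579 × 201.06 × 6 × 1 = 523.9 kN.
Bearing (10 mm plate, F_u = 450 MPa): end bolts L_c = 28 − 18/2 = 19, R_n = min(1.2×19×10×450, 2.4×16×10×450) = 102.6 kN/bolt; interior L_c = 46 − 18 = 28, R_n = 151.2 kN/bolt. φR_n = 0.75 × (2×102.6 + 4×151.2) = 607.5 kN.
Block shear: shear path 2×[28+2×46] = 2×120 mm, A_gv = 2400, A_nv = 2×(120 − 2.5×20)×10 = 1400 mm²; tension across gage: (41 − 1×20)×10 = 210 mm². R_n = min(0.6×450×1400, 0.6×300×2400) + 1.0×450×210 = min(378, 432) + 94.5 = 472.5 kN. φR_n = 0.75 × 472.5 = 354.4 kN.
Tension yield (gross): A_g = 87×10 = 870 mm². φR_n = 0.90 × 300 × 870 = 234.9 kN.
Governing: min(523.9, 607.5, 354.4, 234.9) = 234.9 kN → gross-section yield.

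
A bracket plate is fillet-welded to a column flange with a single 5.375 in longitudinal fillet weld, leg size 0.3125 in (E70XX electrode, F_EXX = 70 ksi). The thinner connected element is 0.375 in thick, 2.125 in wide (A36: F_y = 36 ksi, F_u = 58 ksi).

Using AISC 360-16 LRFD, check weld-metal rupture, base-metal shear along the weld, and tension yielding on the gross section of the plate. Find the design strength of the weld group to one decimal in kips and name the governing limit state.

25.8 kips (gross-section yield governs)

Weld metal: throat = 0.707×0.3125 = 0.22094 in, L = 5.375 in. φR_n = 0.75 × 0.6 × 70 × 0.22094 × 5.375 = 37.4 kips.
Base metal shear (0.375 in plate): yield φR_n = 1.0×0.6×36×0.375×5.375 = 43.5 kips; rupture φR_n = 0.75×0.6×58×0.375×5.375 = 52.6 kips; take 43.5 kips (yield).
Tension yield (gross): A_g = 2.125×0.375 = 0.79688 in². φR_n = 0.90 × 36 × 0.79688 = 25.8 kips.
Governing: min(37.4, 43.5, 25.8) = 25.8 kips → gross-section yield.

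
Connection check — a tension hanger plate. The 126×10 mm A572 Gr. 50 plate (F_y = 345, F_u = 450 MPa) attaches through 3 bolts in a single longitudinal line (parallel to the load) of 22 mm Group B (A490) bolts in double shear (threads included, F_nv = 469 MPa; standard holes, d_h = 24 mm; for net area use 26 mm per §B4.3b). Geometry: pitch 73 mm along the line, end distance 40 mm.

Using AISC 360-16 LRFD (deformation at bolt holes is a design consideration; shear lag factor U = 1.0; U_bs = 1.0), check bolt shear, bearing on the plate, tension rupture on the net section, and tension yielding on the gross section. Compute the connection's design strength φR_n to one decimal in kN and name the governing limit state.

337.5 kN (net-section rupture governs)

Bolt shear: A_b = π(22)²/4 = 380.13 mm². φR_n = 0.75 × 469 × 380.13 × 3 × 2 = 802.3 kN.
Bearing (10 mm plate, F_u = 450 MPa): end bolts L_c = 40 − 24/2 = 28, R_n = min(1.2×28×10×450, 2.4×22×10×450) = 151.2 kN/bolt; interior L_c = 73 − 24 = 49, R_n = 237.6 kN/bolt. φR_n = 0.75 × (1×151.2 + 2×237.6) = 469.8 kN.
Tension rupture (net): A_n = (126 − 1×26)×10 = 1000 mm² (U = 1.0, A_e = A_n). φR_n = 0.75 × 450 × 1000 = 337.5 kN.
Tension yield (gross): A_g = 126×10 = 1260 mm². φR_n = 0.90 × 345 × 1260 = 391.2 kN.
Governing: min(802.3, 469.8, 337.5, 391.2) = 337.5 kN → net-section rupture.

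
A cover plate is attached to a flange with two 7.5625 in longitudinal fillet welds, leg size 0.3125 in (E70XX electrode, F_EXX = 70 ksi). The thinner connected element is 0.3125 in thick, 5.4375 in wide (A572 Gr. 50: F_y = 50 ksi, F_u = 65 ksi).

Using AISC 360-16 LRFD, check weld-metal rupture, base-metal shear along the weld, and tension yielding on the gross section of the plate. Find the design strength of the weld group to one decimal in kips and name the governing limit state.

Weld metal: throat = 0.707×0.3125 = 0.22094 in, L = 2×7.5625 = 15.125 in. φR_n = 0.75 × 0.6 × 70 × 0.22094 × 15.125 = 105.3 kips.
Base metal shear (0.3125 in plate): yield φR_n = 1.0×0.6×50×0.3125×15.125 = 141.8 kips; rupture φR_n = 0.75×0.6×65×0.3125×15.125 = 138.3 kips; take 138.3 kips (rupture).
Tension yield (gross): A_g = 5.4375×0.3125 = 1.6992 in². φR_n = 0.90 × 50 × 1.6992 = 76.5 kips.
Governing: min(105.3, 138.3, 76.5) = 76.5 kips → gross-section yield.

76.5 kips (gross-section yield governs)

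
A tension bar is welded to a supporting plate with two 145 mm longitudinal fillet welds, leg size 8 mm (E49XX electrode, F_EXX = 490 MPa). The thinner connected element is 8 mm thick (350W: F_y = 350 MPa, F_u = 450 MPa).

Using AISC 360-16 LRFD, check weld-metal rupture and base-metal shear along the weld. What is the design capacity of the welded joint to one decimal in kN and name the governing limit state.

361.7 kN (weld metal governs)

Weld metal: throat = 0.707×8 = 5.656 mm, L = 2×145 = 290 mm. φR_n = 0.75 × 0.6 × 490 × 5.656 × 290 = 361.7 kN.
Base metal shear (8 mm plate): yield φR_n = 1.0×0.6×350×8×290 = 487.2 kN; rupture φR_n = 0.75×0.6×450×8×290 = 469.8 kN; take 469.8 kN (rupture).
Governing: min(361.7, 469.8) = 361.7 kN → weld metal.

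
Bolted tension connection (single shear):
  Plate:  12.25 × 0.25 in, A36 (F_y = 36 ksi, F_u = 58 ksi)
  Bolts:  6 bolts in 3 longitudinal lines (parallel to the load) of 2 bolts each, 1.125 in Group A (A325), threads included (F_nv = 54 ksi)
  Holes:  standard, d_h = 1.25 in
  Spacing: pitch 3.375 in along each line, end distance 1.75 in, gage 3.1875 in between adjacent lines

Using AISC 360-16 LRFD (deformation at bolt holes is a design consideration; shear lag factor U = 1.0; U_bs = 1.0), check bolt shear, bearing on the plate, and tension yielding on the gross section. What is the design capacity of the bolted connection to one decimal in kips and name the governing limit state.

99.2 kips (gross-section yield governs)

Bolt shear: A_b = π(1.125)²/4 = 0.99402 in². φR_n = 0.75 × 54 × 0.99402 × 6 × 1 = 241.5 kips.
Bearing (0.25 in plate, F_u = 58 ksi): end bolts L_c = 1.75 − 1.25/2 = 1.125, R_n = min(1.2×1.125×0.25×58, 2.4×1.125×0.25×58) = 19.575 kips/bolt; interior L_c = 3.375 − 1.25 = 2.125, R_n = 36.975 kips/bolt. φR_n = 0.75 × (3×19.575 + 3×36.975) = 127.2 kips.
Tension yield (gross): A_g = 12.25×0.25 = 3.0625 in². φR_n = 0.90 × 36 × 3.0625 = 99.2 kips.
Governing: min(241.5, 127.2, 99.2) = 99.2 kips → gross-section yield.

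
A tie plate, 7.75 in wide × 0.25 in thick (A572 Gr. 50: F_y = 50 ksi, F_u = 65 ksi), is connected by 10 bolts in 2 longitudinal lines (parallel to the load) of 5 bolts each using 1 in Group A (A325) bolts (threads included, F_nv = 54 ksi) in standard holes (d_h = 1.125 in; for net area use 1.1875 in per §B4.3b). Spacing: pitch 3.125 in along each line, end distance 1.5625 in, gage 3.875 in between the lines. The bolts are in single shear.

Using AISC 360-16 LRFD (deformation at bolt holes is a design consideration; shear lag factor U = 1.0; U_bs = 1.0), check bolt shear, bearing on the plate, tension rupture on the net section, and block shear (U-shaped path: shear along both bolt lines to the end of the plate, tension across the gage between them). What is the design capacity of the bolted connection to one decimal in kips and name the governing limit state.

65.5 kips (net-section rupture governs)

Bolt shear: A_b = π(1)²/4 = 0.7854 in². φR_n = 0.75 × 54 × 0.7854 × 10 × 1 = 318.1 kips.
Bearing (0.25 in plate, F_u = 65 ksi): end bolts L_c = 1.5625 − 1.125/2 = 1, R_n = min(1.2×1×0.25×65, 2.4×1×0.25×65) = 19.5 kips/bolt; interior L_c = 3.125 − 1.125 = 2, R_n = 39 kips/bolt. φR_n = 0.75 × (2×19.5 + 8×39) = 263.3 kips.
Tension rupture (net): A_n = (7.75 − 2×1.1875)×0.25 = 1.3438 in² (U = 1.0, A_e = A_n). φR_n = 0.75 × 65 × 1.3438 = 65.5 kips.
Block shear: shear path 2×[1.5625+4×3.125] = 2×14.0625 in, A_gv = 7.0313, A_nv = 2×(14.0625 − 4.5×1.1875)×0.25 = 4.3594 in²; tension across gage: (3.875 − 1×1.1875)×0.25 = 0.67188 in². R_n = min(0.6×65×4.3594, 0.6×50×7.0313) + 1.0×65×0.67188 = min(170.02, 210.94) + 43.672 = 213.69 kips. φR_n = 0.75 × 213.69 = 160.3 kips.
Governing: min(318.1, 263.3, 65.5, 160.3) = 65.5 kips → net-section rupture.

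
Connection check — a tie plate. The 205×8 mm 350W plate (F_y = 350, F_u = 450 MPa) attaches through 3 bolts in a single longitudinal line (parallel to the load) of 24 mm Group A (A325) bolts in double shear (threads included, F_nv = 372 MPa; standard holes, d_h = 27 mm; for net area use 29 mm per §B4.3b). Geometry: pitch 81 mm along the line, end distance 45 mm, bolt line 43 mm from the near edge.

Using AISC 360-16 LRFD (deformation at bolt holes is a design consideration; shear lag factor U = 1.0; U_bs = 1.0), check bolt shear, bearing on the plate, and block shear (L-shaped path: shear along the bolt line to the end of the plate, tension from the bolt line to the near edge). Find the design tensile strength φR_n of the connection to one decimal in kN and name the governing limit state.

Bolt shear: A_b = π(24)²/4 = 452.39 mm². φR_n = 0.75 × 372 × 452.39 × 3 × 2 = 757.3 kN.
Bearing (8 mm plate, F_u = 450 MPa): end bolts L_c = 45 − 27/2 = 31.5, R_n = min(1.2×31.5×8×450, 2.4×24×8×450) = 136.08 kN/bolt; interior L_c = 81 − 27 = 54, R_n = 207.36 kN/bolt. φR_n = 0.75 × (1×136.08 + 2×207.36) = 413.1 kN.
Block shear: shear path 1×[45+2×81] = 1×207 mm, A_gv = 1656, A_nv = 1×(207 − 2.5×29)×8 = 1076 mm²; tension to near edge: (43 − 0.5×29)×8 = 228 mm². R_n = min(0.6×450×1076, 0.6×350×1656) + 1.0×450×228 = min(290.52, 347.76) + 102.6 = 393.12 kN. φR_n = 0.75 × 393.12 = 294.8 kN.
Governing: min(757.3, 413.1, 294.8) = 294.8 kN → block shear.

294.8 kN (block shear governs)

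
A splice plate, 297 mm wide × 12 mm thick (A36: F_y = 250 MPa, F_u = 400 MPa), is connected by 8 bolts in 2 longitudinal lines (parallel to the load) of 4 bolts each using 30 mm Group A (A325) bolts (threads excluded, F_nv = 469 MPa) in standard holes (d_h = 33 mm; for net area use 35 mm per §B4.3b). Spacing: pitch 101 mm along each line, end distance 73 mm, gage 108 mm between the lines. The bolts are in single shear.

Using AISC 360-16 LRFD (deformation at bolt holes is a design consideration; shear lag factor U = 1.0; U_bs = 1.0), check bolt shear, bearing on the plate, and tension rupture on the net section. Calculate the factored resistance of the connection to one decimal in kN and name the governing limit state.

817.2 kN (net-section rupture governs)

Bolt shear: A_b = π(30)²/4 = 706.86 mm². φR_n = 0.75 × 469 × 706.86 × 8 × 1 = 1989.1 kN.
Bearing (12 mm plate, F_u = 400 MPa): end bolts L_c = 73 − 33/2 = 56.5, R_n = min(1.2×56.5×12×400, 2.4×30×12×400) = 325.44 kN/bolt; interior L_c = 101 − 33 = 68, R_n = 345.6 kN/bolt. φR_n = 0.75 × (2×325.44 + 6×345.6) = 2043.4 kN.
Tension rupture (net): A_n = (297 − 2×35)×12 = 2724 mm² (U = 1.0, A_e = A_n). φR_n = 0.75 × 400 × 2724 = 817.2 kN.
Governing: min(1989.1, 2043.4, 817.2) = 817.2 kN → net-section rupture.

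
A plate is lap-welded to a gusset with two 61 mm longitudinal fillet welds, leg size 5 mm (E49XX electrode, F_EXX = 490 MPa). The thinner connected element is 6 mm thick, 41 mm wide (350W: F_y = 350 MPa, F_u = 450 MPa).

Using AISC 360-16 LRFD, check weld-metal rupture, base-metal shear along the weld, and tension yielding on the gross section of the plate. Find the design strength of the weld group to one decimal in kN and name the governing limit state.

Weld metal: throat = 0.707×5 = 3.535 mm, L = 2×61 = 122 mm. φR_n = 0.75 × 0.6 × 490 × 3.535 × 122 = 95.1 kN.
Base metal shear (6 mm plate): yield φR_n = 1.0×0.6×350×6×122 = 153.7 kN; rupture φR_n = 0.75×0.6×450×6×122 = 148.2 kN; take 148.2 kN (rupture).
Tension yield (gross): A_g = 41×6 = 246 mm². φR_n = 0.90 × 350 × 246 = 77.5 kN.
Governing: min(95.1, 148.2, 77.5) = 77.5 kN → gross-section yield.

77.5 kN (gross-section yield governs)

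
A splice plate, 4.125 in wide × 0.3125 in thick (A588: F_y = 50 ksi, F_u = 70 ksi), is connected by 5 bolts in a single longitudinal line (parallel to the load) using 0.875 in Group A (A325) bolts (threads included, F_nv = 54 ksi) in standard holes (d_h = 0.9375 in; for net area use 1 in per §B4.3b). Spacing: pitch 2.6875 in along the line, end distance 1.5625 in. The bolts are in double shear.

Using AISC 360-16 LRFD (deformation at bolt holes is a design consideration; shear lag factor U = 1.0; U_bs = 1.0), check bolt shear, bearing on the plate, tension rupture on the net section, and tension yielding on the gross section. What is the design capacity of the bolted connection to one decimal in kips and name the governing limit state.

Bolt shear: A_b = π(0.875)²/4 = 0.60132 in². φR_n = 0.75 × 54 × 0.60132 × 5 × 2 = 243.5 kips.
Bearing (0.3125 in plate, F_u = 70 ksi): end bolts L_c = 1.5625 − 0.9375/2 = 1.09375, R_n = min(1.2×1.09375×0.3125×70, 2.4×0.875×0.3125×70) = 28.711 kips/bolt; interior L_c = 2.6875 − 0.9375 = 1.75, R_n = 45.938 kips/bolt. φR_n = 0.75 × (1×28.711 + 4×45.938) = 159.3 kips.
Tension rupture (net): A_n = (4.125 − 1×1)×0.3125 = 0.97656 in² (U = 1.0, A_e = A_n). φR_n = 0.75 × 70 × 0.97656 = 51.3 kips.
Tension yield (gross): A_g = 4.125×0.3125 = 1.2891 in². φR_n = 0.90 × 50 × 1.2891 = 58.0 kips.
Governing: min(243.5, 159.3, 51.3, 58.0) = 51.3 kips → net-section rupture.

51.3 kips (net-section rupture governs)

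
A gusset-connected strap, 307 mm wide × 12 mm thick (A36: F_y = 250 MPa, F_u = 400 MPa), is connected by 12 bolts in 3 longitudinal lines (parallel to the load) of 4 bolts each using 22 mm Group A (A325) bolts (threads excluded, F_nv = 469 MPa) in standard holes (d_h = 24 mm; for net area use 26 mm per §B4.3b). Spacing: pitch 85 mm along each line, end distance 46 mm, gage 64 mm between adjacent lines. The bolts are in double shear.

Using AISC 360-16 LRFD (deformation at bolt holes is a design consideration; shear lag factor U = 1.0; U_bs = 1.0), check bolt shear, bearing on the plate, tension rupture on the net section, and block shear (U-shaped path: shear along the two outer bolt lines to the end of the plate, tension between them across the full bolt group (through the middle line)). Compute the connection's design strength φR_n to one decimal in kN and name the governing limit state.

Bolt shear: A_b = π(22)²/4 = 380.13 mm². φR_n = 0.75 × 469 × 380.13 × 12 × 2 = 3209.1 kN.
Bearing (12 mm plate, F_u = 400 MPa): end bolts L_c = 46 − 24/2 = 34, R_n = min(1.2×34×12×400, 2.4×22×12×400) = 195.84 kN/bolt; interior L_c = 85 − 24 = 61, R_n = 253.44 kN/bolt. φR_n = 0.75 × (3×195.84 + 9×253.44) = 2151.4 kN.
Tension rupture (net): A_n = (307 − 3×26)×12 = 2748 mm² (U = 1.0, A_e = A_n). φR_n = 0.75 × 400 × 2748 = 824.4 kN.
Block shear: shear path 2×[46+3×85] = 2×301 mm, A_gv = 7224, A_nv = 2×(301 − 3.5×26)×12 = 5040 mm²; tension across gage: (128 − 2×26)×12 = 912 mm². R_n = min(0.6×400×5040, 0.6×250×7224) + 1.0×400×912 = min(1209.6, 1083.6) + 364.8 = 1448.4 kN. φR_n = 0.75 × 1448.4 = 1086.3 kN.
Governing: min(3209.1, 2151.4, 824.4, 1086.3) = 824.4 kN → net-section rupture.

824.4 kN (net-section rupture governs)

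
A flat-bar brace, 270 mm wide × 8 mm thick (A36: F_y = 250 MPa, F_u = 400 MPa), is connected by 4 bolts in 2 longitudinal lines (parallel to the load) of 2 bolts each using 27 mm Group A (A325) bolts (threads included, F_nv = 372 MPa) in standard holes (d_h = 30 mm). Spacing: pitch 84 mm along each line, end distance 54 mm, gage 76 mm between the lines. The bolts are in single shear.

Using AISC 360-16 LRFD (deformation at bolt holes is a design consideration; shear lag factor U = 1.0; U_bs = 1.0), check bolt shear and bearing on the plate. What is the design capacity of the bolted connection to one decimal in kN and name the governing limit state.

Bolt shear: A_b = π(27)²/4 = 572.56 mm². φR_n = 0.75 × 372 × 572.56 × 4 × 1 = 639.0 kN.
Bearing (8 mm plate, F_u = 400 MPa): end bolts L_c = 54 − 30/2 = 39, R_n = min(1.2×39×8×400, 2.4×27×8×400) = 149.76 kN/bolt; interior L_c = 84 − 30 = 54, R_n = 207.36 kN/bolt. φR_n = 0.75 × (2×149.76 + 2×207.36) = 535.7 kN.
Governing: min(639.0, 535.7) = 535.7 kN → bearing.

535.7 kN (bearing governs)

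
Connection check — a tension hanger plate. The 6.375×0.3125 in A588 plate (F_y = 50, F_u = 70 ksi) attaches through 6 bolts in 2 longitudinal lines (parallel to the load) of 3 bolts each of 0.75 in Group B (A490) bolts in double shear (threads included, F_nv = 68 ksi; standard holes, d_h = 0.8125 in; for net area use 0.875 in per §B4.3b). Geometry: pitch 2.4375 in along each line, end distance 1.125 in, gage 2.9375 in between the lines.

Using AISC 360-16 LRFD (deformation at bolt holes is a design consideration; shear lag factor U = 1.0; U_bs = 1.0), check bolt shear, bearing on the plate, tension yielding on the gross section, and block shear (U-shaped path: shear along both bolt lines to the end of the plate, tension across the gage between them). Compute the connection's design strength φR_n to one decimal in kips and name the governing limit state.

89.6 kips (gross-section yield governs)

Bolt shear: A_b = π(0.75)²/4 = 0.44179 in². φR_n = 0.75 × 68 × 0.44179 × 6 × 2 = 270.4 kips.
Bearing (0.3125 in plate, F_u = 70 ksi): end bolts L_c = 1.125 − 0.8125/2 = 0.71875, R_n = min(1.2×0.71875×0.3125×70, 2.4×0.75×0.3125×70) = 18.867 kips/bolt; interior L_c = 2.4375 − 0.8125 = 1.625, R_n = 39.375 kips/bolt. φR_n = 0.75 × (2×18.867 + 4×39.375) = 146.4 kips.
Tension yield (gross): A_g = 6.375×0.3125 = 1.9922 in². φR_n = 0.90 × 50 × 1.9922 = 89.6 kips.
Block shear: shear path 2×[1.125+2×2.4375] = 2×6 in, A_gv = 3.75, A_nv = 2×(6 − 2.5×0.875)×0.3125 = 2.3828 in²; tension across gage: (2.9375 − 1×0.875)×0.3125 = 0.64453 in². R_n = min(0.6×70×2.3828, 0.6×50×3.75) + 1.0×70×0.64453 = min(100.08, 112.5) + 45.117 = 145.2 kips. φR_n = 0.75 × 145.2 = 108.9 kips.
Governing: min(270.4, 146.4, 89.6, 108.9) = 89.6 kips → gross-section yield.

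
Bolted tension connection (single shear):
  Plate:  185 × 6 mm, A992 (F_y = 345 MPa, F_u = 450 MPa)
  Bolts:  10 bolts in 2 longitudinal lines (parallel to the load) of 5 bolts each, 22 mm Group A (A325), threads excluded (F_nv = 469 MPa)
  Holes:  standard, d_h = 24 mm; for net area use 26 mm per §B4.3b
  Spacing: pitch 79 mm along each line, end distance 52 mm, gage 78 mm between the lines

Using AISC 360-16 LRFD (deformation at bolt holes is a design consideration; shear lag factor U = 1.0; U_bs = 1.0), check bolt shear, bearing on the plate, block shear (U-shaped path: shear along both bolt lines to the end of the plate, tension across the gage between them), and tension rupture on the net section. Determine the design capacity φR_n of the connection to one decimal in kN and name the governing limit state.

Bolt shear: A_b = π(22)²/4 = 380.13 mm². φR_n = 0.75 × 469 × 380.13 × 10 × 1 = 1337.1 kN.
Bearing (6 mm plate, F_u = 450 MPa): end bolts L_c = 52 − 24/2 = 40, R_n = min(1.2×40×6×450, 2.4×22×6×450) = 129.6 kN/bolt; interior L_c = 79 − 24 = 55, R_n = 142.56 kN/bolt. φR_n = 0.75 × (2×129.6 + 8×142.56) = 1049.8 kN.
Block shear: shear path 2×[52+4×79] = 2×368 mm, A_gv = 4416, A_nv = 2×(368 − 4.5×26)×6 = 3012 mm²; tension across gage: (78 − 1×26)×6 = 312 mm². R_n = min(0.6×450×3012, 0.6×345×4416) + 1.0×450×312 = min(813.24, 914.11) + 140.4 = 953.64 kN. φR_n = 0.75 × 953.64 = 715.2 kN.
Tension rupture (net): A_n = (185 − 2×26)×6 = 798 mm² (U = 1.0, A_e = A_n). φR_n = 0.75 × 450 × 798 = 269.3 kN.
Governing: min(1337.1, 1049.8, 715.2, 269.3) = 269.3 kN → net-section rupture.

269.3 kN (net-section rupture governs)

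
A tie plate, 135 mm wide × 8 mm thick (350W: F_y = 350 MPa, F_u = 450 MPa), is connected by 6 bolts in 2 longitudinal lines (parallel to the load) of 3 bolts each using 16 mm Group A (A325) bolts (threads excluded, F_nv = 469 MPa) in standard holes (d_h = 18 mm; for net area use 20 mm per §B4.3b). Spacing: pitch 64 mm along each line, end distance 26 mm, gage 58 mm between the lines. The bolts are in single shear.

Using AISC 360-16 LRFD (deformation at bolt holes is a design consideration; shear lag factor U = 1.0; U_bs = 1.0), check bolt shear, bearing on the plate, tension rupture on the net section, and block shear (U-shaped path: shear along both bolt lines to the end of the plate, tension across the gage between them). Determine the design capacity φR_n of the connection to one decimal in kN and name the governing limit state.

256.5 kN (net-section rupture governs)

Bolt shear: A_b = π(16)²/4 = 201.06 mm². φR_n = 0.75 × 469 × 201.06 × 6 × 1 = 424.3 kN.
Bearing (8 mm plate, F_u = 450 MPa): end bolts L_c = 26 − 18/2 = 17, R_n = min(1.2×17×8×450, 2.4×16×8×450) = 73.44 kN/bolt; interior L_c = 64 − 18 = 46, R_n = 138.24 kN/bolt. φR_n = 0.75 × (2×73.44 + 4×138.24) = 524.9 kN.
Tension rupture (net): A_n = (135 − 2×20)×8 = 760 mm² (U = 1.0, A_e = A_n). φR_n = 0.75 × 450 × 760 = 256.5 kN.
Block shear: shear path 2×[26+2×64] = 2×154 mm, A_gv = 2464, A_nv = 2×(154 − 2.5×20)×8 = 1664 mm²; tension across gage: (58 − 1×20)×8 = 304 mm². R_n = min(0.6×450×1664, 0.6×350×2464) + 1.0×450×304 = min(449.28, 517.44) + 136.8 = 586.08 kN. φR_n = 0.75 × 586.08 = 439.6 kN.
Governing: min(424.3, 524.9, 256.5, 439.6) = 256.5 kN → net-section rupture.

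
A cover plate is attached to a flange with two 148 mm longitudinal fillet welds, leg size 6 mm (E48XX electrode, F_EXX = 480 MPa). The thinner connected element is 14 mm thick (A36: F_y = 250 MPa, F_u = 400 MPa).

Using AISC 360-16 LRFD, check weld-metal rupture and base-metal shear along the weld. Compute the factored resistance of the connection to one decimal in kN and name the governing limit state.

Weld metal: throat = 0.707×6 = 4.242 mm, L = 2×148 = 296 mm. φR_n = 0.75 × 0.6 × 480 × 4.242 × 296 = 271.2 kN.
Base metal shear (14 mm plate): yield φR_n = 1.0×0.6×250×14×296 = 621.6 kN; rupture φR_n = 0.75×0.6×400×14×296 = 745.9 kN; take 621.6 kN (yield).
Governing: min(271.2, 621.6) = 271.2 kN → weld metal.

271.2 kN (weld metal governs)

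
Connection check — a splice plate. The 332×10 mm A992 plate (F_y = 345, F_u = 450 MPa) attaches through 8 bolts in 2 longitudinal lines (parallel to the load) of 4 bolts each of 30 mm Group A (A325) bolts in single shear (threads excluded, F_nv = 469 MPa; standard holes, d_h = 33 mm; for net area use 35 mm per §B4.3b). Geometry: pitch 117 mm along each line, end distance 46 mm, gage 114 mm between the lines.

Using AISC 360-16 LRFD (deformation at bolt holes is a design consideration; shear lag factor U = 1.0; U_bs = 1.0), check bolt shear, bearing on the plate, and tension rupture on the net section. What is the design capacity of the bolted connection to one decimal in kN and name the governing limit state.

884.3 kN (net-section rupture governs)

Bolt shear: A_b = π(30)²/4 = 706.86 mm². φR_n = 0.75 × 469 × 706.86 × 8 × 1 = 1989.1 kN.
Bearing (10 mm plate, F_u = 450 MPa): end bolts L_c = 46 − 33/2 = 29.5, R_n = min(1.2×29.5×10×450, 2.4×30×10×450) = 159.3 kN/bolt; interior L_c = 117 − 33 = 84, R_n = 324 kN/bolt. φR_n = 0.75 × (2×159.3 + 6×324) = 1697.0 kN.
Tension rupture (net): A_n = (332 − 2×35)×10 = 2620 mm² (U = 1.0, A_e = A_n). φR_n = 0.75 × 450 × 2620 = 884.3 kN.
Governing: min(1989.1, 1697.0, 884.3) = 884.3 kN → net-section rupture.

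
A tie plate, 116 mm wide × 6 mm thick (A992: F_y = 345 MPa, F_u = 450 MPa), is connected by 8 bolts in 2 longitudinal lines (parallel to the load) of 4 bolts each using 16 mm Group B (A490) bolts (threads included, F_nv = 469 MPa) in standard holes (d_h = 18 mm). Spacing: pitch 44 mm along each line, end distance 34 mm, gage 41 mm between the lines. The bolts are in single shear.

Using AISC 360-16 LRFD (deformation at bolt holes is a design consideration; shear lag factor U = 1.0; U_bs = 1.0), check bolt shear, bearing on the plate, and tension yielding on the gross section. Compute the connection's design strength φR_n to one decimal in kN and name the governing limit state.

216.1 kN (gross-section yield governs)

Bolt shear: A_b = π(16)²/4 = 201.06 mm². φR_n = 0.75 × 469 × 201.06 × 8 × 1 = 565.8 kN.
Bearing (6 mm plate, F_u = 450 MPa): end bolts L_c = 34 − 18/2 = 25, R_n = min(1.2×25×6×450, 2.4×16×6×450) = 81 kN/bolt; interior L_c = 44 − 18 = 26, R_n = 84.24 kN/bolt. φR_n = 0.75 × (2×81 + 6×84.24) = 500.6 kN.
Tension yield (gross): A_g = 116×6 = 696 mm². φR_n = 0.90 × 345 × 696 = 216.1 kN.
Governing: min(565.8, 500.6, 216.1) = 216.1 kN → gross-section yield.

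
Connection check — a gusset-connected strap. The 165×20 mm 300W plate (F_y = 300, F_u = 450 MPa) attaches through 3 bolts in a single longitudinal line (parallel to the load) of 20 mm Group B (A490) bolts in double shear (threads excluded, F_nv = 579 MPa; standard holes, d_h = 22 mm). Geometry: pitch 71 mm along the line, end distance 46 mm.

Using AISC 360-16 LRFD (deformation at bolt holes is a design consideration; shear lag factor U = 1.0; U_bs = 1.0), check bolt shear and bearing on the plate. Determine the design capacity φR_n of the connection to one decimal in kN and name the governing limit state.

Bolt shear: A_b = π(20)²/4 = 314.16 mm². φR_n = 0.75 × 579 × 314.16 × 3 × 2 = 818.5 kN.
Bearing (20 mm plate, F_u = 450 MPa): end bolts L_c = 46 − 22/2 = 35, R_n = min(1.2×35×20×450, 2.4×20×20×450) = 378 kN/bolt; interior L_c = 71 − 22 = 49, R_n = 432 kN/bolt. φR_n = 0.75 × (1×378 + 2×432) = 931.5 kN.
Governing: min(818.5, 931.5) = 818.5 kN → bolt shear.

818.5 kN (bolt shear governs)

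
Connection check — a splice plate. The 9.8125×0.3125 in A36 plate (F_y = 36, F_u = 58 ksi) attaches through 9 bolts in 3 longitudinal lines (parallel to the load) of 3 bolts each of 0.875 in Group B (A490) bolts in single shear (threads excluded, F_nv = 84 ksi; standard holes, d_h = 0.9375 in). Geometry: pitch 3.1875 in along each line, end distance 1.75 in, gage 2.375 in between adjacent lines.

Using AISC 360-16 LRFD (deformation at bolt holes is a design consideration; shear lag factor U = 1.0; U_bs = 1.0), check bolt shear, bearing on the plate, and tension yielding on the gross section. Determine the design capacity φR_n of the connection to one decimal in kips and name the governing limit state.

Bolt shear: A_b = π(0.875)²/4 = 0.60132 in². φR_n = 0.75 × 84 × 0.60132 × 9 × 1 = 340.9 kips.
Bearing (0.3125 in plate, F_u = 58 ksi): end bolts L_c = 1.75 − 0.9375/2 = 1.28125, R_n = min(1.2×1.28125×0.3125×58, 2.4×0.875×0.3125×58) = 27.867 kips/bolt; interior L_c = 3.1875 − 0.9375 = 2.25, R_n = 38.063 kips/bolt. φR_n = 0.75 × (3×27.867 + 6×38.063) = 234.0 kips.
Tension yield (gross): A_g = 9.8125×0.3125 = 3.0664 in². φR_n = 0.90 × 36 × 3.0664 = 99.4 kips.
Governing: min(340.9, 234.0, 99.4) = 99.4 kips → gross-section yield.

99.4 kips (gross-section yield governs)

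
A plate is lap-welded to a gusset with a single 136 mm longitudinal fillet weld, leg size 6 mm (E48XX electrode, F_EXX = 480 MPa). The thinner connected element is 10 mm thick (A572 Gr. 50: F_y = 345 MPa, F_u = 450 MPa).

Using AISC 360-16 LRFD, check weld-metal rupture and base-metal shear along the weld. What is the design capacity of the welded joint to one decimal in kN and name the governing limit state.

Weld metal: throat = 0.707×6 = 4.242 mm, L = 136 mm. φR_n = 0.75 × 0.6 × 480 × 4.242 × 136 = 124.6 kN.
Base metal shear (10 mm plate): yield φR_n = 1.0×0.6×345×10×136 = 281.5 kN; rupture φR_n = 0.75×0.6×450×10×136 = 275.4 kN; take 275.4 kN (rupture).
Governing: min(124.6, 275.4) = 124.6 kN → weld metal.

124.6 kN (weld metal governs)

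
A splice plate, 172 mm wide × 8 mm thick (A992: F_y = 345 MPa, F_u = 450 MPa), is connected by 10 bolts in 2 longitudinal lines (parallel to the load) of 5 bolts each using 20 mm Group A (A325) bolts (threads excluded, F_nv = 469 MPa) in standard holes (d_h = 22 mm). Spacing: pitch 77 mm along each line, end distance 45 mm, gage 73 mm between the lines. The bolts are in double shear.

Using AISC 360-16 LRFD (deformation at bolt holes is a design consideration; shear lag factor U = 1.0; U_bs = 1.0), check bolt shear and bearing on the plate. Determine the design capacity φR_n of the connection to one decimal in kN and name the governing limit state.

1257.1 kN (bearing governs)

Bolt shear: A_b = π(20)²/4 = 314.16 mm². φR_n = 0.75 × 469 × 314.16 × 10 × 2 = 2210.1 kN.
Bearing (8 mm plate, F_u = 450 MPa): end bolts L_c = 45 − 22/2 = 34, R_n = min(1.2×34×8×450, 2.4×20×8×450) = 146.88 kN/bolt; interior L_c = 77 − 22 = 55, R_n = 172.8 kN/bolt. φR_n = 0.75 × (2×146.88 + 8×172.8) = 1257.1 kN.
Governing: min(2210.1, 1257.1) = 1257.1 kN → bearing.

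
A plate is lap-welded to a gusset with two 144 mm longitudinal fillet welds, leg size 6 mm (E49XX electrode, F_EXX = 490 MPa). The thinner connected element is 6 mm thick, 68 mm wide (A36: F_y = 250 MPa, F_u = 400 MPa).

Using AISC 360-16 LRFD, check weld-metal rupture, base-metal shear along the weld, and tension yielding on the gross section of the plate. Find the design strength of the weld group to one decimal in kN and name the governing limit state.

Weld metal: throat = 0.707×6 = 4.242 mm, L = 2×144 = 288 mm. φR_n = 0.75 × 0.6 × 490 × 4.242 × 288 = 269.4 kN.
Base metal shear (6 mm plate): yield φR_n = 1.0×0.6×250×6×288 = 259.2 kN; rupture φR_n = 0.75×0.6×400×6×288 = 311.0 kN; take 259.2 kN (yield).
Tension yield (gross): A_g = 68×6 = 408 mm². φR_n = 0.90 × 250 × 408 = 91.8 kN.
Governing: min(269.4, 259.2, 91.8) = 91.8 kN → gross-section yield.

91.8 kN (gross-section yield governs)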